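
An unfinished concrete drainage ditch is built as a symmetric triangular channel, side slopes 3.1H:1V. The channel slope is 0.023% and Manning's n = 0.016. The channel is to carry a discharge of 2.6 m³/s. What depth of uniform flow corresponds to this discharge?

y_n = 1.15 m

Manning's equation rearranged: A R^(2/3) = nQ / (1·√S) = 0.016 × 2.6 / (√0.00023) = 2.743.
At y = 1.28 m: A R^(2/3) = 3.65 — high.
At y = 0.887 m: A R^(2/3) = 1.372 — low.
At y = 1.15 m: A R^(2/3) = 2.743 — matches.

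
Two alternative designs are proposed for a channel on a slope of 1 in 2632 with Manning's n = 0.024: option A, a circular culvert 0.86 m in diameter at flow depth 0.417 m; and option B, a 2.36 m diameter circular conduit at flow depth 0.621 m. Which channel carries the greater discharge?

Channel A: For a circular section of diameter D = 0.86 m at depth y = 0.417 m, the central angle is θ = 2 arccos(1 − 2y/D) = 3.081 rad. Then A = (D²/8)(θ − sin θ) = 0.2793 m² and P = Dθ/2 = 1.325 m. Hydraulic radius R = A/P = 0.2793/1.325 = 0.2108 m. Q_A = (1/0.024)·0.2793·0.2108^(2/3)·√0.0003799 = 0.08033 m³/s.
Channel B: For a circular section of diameter D = 2.36 m at depth y = 0.621 m, the central angle is θ = 2 arccos(1 − 2y/D) = 2.155 rad. Then A = (D²/8)(θ − sin θ) = 0.9191 m² and P = Dθ/2 = 2.542 m. Hydraulic radius R = A/P = 0.9191/2.542 = 0.3615 m. Q_B = (1/0.024)·0.9191·0.3615^(2/3)·√0.0003799 = 0.3788 m³/s.
Q_A = 0.08033 m³/s vs Q_B = 0.3788 m³/s, so channel B carries more.

channel B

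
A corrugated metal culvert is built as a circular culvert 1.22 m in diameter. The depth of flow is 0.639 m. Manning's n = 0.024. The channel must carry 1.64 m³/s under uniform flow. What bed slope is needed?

For a circular section of diameter D = 1.22 m at depth y = 0.639 m, the central angle is θ = 2 arccos(1 − 2y/D) = 3.237 rad. Then A = (D²/8)(θ − sin θ) = 0.6199 m² and P = Dθ/2 = 1.974 m.
Hydraulic radius R = A/P = 0.6199/1.974 = 0.3139 m.
From Manning's equation, S = [nQ / (1 A R^(2/3))]² = [0.024 × 1.64 / (1 × 0.6199 × 0.3139^(2/3))]² = 0.0189.

S = 0.0189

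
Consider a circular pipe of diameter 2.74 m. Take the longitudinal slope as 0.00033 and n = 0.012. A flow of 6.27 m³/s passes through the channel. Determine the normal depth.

Manning's equation rearranged: A R^(2/3) = nQ / (1·√S) = 0.012 × 6.27 / (√0.00033) = 4.142.
At y = 2.49 m: A R^(2/3) = 4.901 — over.
At y = 1.76 m: A R^(2/3) = 3.407 — short.
At y = 2.04 m: A R^(2/3) = 4.143 — matches.

y_n = 2.04 m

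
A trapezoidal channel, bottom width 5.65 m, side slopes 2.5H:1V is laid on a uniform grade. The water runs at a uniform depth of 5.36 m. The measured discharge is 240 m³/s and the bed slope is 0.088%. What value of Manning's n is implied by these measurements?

With bottom width b = 5.65 m and side slope z = 2.5: A = (b + zy)y = (5.65 + 2.5×5.36)×5.36 = 102.1 m²; P = b + 2y√(1+z²) = 5.65 + 2×5.36×2.693 = 34.51 m.
Hydraulic radius R = A/P = 102.1/34.51 = 2.958 m.
Rearranging Manning's equation: n = (1/Q) A R^(2/3) S^(1/2) = (1/240) × 102.1 × 2.958^(2/3) × √0.00088 = 0.026.

n = 0.026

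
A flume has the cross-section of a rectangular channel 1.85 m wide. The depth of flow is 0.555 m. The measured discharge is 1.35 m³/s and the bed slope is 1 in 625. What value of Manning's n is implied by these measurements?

Flow area A = b·y = 1.85 × 0.555 = 1.027 m². Wetted perimeter P = b + 2y = 1.85 + 2×0.555 = 2.96 m.
Hydraulic radius R = A/P = 1.027/2.96 = 0.3469 m.
Rearranging Manning's equation: n = (1/Q) A R^(2/3) S^(1/2) = (1/1.35) × 1.027 × 0.3469^(2/3) × √0.0016 = 0.015.

n = 0.015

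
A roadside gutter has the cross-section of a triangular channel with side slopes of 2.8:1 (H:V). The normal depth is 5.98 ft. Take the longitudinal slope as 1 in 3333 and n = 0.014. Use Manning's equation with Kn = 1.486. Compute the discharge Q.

Q = 367 ft³/s

For a triangular section with side slope z = 2.8: A = zy² = 2.8×5.98² = 100.1 ft²; P = 2y√(1+z²) = 2×5.98×2.973 = 35.56 ft.
Hydraulic radius R = A/P = 100.1/35.56 = 2.816 ft.
Manning's equation: Q = (1.486/n) A R^(2/3) S^(1/2) = (1.486/0.014) × 100.1 × 2.816^(2/3) × 0.0003^(1/2) = 367 ft³/s.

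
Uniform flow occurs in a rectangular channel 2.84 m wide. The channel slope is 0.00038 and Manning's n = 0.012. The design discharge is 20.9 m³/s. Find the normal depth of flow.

y_n = 4.33 m

Manning's equation rearranged: A R^(2/3) = nQ / (1·√S) = 0.012 × 20.9 / (√0.00038) = 12.87.
Try y = 5.15 m: A R^(2/3) = 15.71 — too large.
Try y = 3.35 m: A R^(2/3) = 9.497 — too small.
Try y = 4.33 m: A R^(2/3) = 12.86 — ≈ 12.87.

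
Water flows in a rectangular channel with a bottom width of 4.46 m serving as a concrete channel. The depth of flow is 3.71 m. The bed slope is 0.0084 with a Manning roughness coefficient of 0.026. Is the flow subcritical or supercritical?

Flow area A = b·y = 4.46 × 3.71 = 16.55 m². Wetted perimeter P = b + 2y = 4.46 + 2×3.71 = 11.88 m.
Hydraulic radius R = A/P = 16.55/11.88 = 1.393 m.
V = (1/n) R^(2/3) √S = (1/0.026) × 1.393^(2/3) × √0.0084 = 4.396 m/s. Hydraulic depth D_h = A/T = 16.55/4.46 = 3.71 m.
Froude number Fr = V/√(g·D_h) = 4.396/√(9.81×3.71) = 0.729, which is less than 1, so the flow is subcritical.

subcritical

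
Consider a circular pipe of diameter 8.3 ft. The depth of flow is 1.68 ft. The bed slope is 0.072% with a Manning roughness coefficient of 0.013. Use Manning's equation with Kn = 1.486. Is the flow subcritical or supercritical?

subcritical

For a circular section of diameter D = 8.3 ft at depth y = 1.68 ft, the central angle is θ = 2 arccos(1 − 2y/D) = 1.867 rad. Then A = (D²/8)(θ − sin θ) = 7.837 ft² and P = Dθ/2 = 7.746 ft.
Hydraulic radius R = A/P = 7.837/7.746 = 1.012 ft.
V = (1.486/n) R^(2/3) √S = (1.486/0.013) × 1.012^(2/3) × √0.00072 = 3.091 ft/s. Hydraulic depth D_h = A/T = 7.837/6.67 = 1.175 ft.
Froude number Fr = V/√(g·D_h) = 3.091/√(32.2×1.175) = 0.503, which is less than 1, so the flow is subcritical.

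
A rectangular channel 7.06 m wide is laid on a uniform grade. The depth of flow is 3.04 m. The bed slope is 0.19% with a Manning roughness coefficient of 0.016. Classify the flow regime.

Flow area A = b·y = 7.06 × 3.04 = 21.46 m². Wetted perimeter P = b + 2y = 7.06 + 2×3.04 = 13.14 m.
Hydraulic radius R = A/P = 21.46/13.14 = 1.633 m.
V = (1/n) R^(2/3) √S = (1/0.016) × 1.633^(2/3) × √0.0019 = 3.778 m/s. Hydraulic depth D_h = A/T = 21.46/7.06 = 3.04 m.
Froude number Fr = V/√(g·D_h) = 3.778/√(9.81×3.04) = 0.692, which is less than 1, so the flow is subcritical.

subcritical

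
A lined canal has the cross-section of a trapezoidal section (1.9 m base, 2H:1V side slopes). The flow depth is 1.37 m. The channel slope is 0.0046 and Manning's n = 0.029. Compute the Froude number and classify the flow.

With bottom width b = 1.9 m and side slope z = 2: A = (b + zy)y = (1.9 + 2×1.37)×1.37 = 6.357 m²; P = b + 2y√(1+z²) = 1.9 + 2×1.37×2.236 = 8.027 m.
Hydraulic radius R = A/P = 6.357/8.027 = 0.7919 m.
V = (1/n) R^(2/3) √S = (1/0.029) × 0.7919^(2/3) × √0.0046 = 2.002 m/s. Hydraulic depth D_h = A/T = 6.357/7.38 = 0.8614 m.
Froude number Fr = V/√(g·D_h) = 2.002/√(9.81×0.8614) = 0.689, which is less than 1, so the flow is subcritical.

subcritical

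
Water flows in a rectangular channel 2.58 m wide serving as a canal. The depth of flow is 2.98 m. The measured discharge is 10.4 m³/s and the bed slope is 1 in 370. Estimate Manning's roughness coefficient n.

Flow area A = b·y = 2.58 × 2.98 = 7.688 m². Wetted perimeter P = b + 2y = 2.58 + 2×2.98 = 8.54 m.
Hydraulic radius R = A/P = 7.688/8.54 = 0.9003 m.
Rearranging Manning's equation: n = (1/Q) A R^(2/3) S^(1/2) = (1/10.4) × 7.688 × 0.9003^(2/3) × √0.002703 = 0.0358.

n = 0.0358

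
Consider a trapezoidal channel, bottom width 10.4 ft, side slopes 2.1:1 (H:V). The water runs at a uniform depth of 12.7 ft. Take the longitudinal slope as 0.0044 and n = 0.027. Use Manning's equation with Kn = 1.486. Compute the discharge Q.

With bottom width b = 10.4 ft and side slope z = 2.1: A = (b + zy)y = (10.4 + 2.1×12.7)×12.7 = 470.8 ft²; P = b + 2y√(1+z²) = 10.4 + 2×12.7×2.326 = 69.48 ft.
Hydraulic radius R = A/P = 470.8/69.48 = 6.776 ft.
Manning's equation: Q = (1.486/n) A R^(2/3) S^(1/2) = (1.486/0.027) × 470.8 × 6.776^(2/3) × 0.0044^(1/2) = 6150 ft³/s.

Q = 6150 ft³/s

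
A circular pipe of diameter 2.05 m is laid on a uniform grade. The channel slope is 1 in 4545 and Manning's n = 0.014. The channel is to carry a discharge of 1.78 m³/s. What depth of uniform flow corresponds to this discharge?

y_n = 1.38 m

Manning's equation rearranged: A R^(2/3) = nQ / (1·√S) = 0.014 × 1.78 / (√0.00022) = 1.68.
Trying y = 1.7 m: A R^(2/3) = 2.136 — high.
Trying y = 1.11 m: A R^(2/3) = 1.207 — low.
Trying y = 1.38 m: A R^(2/3) = 1.679 — close enough.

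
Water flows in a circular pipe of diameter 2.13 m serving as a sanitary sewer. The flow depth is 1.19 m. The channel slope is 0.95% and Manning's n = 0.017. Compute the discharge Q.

Q = 8.06 m³/s

For a circular section of diameter D = 2.13 m at depth y = 1.19 m, the central angle is θ = 2 arccos(1 − 2y/D) = 3.377 rad. Then A = (D²/8)(θ − sin θ) = 2.047 m² and P = Dθ/2 = 3.596 m.
Hydraulic radius R = A/P = 2.047/3.596 = 0.5693 m.
Manning's equation: Q = (1/n) A R^(2/3) S^(1/2) = (1/0.017) × 2.047 × 0.5693^(2/3) × 0.0095^(1/2) = 8.06 m³/s.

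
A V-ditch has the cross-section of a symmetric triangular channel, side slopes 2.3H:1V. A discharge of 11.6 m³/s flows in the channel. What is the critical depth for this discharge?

At critical depth, Q² T / (g A³) = 1, i.e. A³/T = Q²/g = 11.6²/9.81 = 13.72.
At y = 1.19 m: A³/T = 6.312 — too small.
At y = 1.77 m: A³/T = 45.95 — too large.
At y = 1.39 m: A³/T = 13.72 — close enough.

y_c = 1.39 m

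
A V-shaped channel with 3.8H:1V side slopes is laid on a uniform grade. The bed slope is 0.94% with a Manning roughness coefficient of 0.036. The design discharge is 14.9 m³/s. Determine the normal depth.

Manning's equation rearranged: A R^(2/3) = nQ / (1·√S) = 0.036 × 14.9 / (√0.0094) = 5.533.
At y = 1.66 m: A R^(2/3) = 9.044 — too large.
At y = 1.38 m: A R^(2/3) = 5.526 — matches.

y_n = 1.38 m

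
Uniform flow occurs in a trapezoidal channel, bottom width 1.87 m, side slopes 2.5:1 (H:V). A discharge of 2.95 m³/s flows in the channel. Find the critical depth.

At critical depth, Q² T / (g A³) = 1, i.e. A³/T = Q²/g = 2.95²/9.81 = 0.8871.
At y = 0.353 m: A³/T = 0.2523 — short.
At y = 0.618 m: A³/T = 1.895 — over.
At y = 0.503 m: A³/T = 0.8878 — ≈ 0.8871.

y_c = 0.503 m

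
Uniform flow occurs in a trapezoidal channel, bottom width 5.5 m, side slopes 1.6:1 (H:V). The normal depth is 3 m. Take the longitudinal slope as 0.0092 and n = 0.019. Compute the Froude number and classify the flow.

With bottom width b = 5.5 m and side slope z = 1.6: A = (b + zy)y = (5.5 + 1.6×3)×3 = 30.9 m²; P = b + 2y√(1+z²) = 5.5 + 2×3×1.887 = 16.82 m.
Hydraulic radius R = A/P = 30.9/16.82 = 1.837 m.
V = (1/n) R^(2/3) √S = (1/0.019) × 1.837^(2/3) × √0.0092 = 7.572 m/s. Hydraulic depth D_h = A/T = 30.9/15.1 = 2.046 m.
Froude number Fr = V/√(g·D_h) = 7.572/√(9.81×2.046) = 1.69, which is greater than 1, so the flow is supercritical.

supercritical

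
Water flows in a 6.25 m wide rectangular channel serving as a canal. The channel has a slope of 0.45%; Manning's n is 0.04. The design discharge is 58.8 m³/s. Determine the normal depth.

Manning's equation rearranged: A R^(2/3) = nQ / (1·√S) = 0.04 × 58.8 / (√0.0045) = 35.06.
At y = 4.27 m: A R^(2/3) = 39.55 — high.
At y = 3.47 m: A R^(2/3) = 30.21 — low.
At y = 3.89 m: A R^(2/3) = 35.08 — matches.

y_n = 3.89 m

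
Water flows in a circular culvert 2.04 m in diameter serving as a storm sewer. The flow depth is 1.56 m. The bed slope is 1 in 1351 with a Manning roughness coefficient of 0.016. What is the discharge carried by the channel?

Q = 3.31 m³/s

For a circular section of diameter D = 2.04 m at depth y = 1.56 m, the central angle is θ = 2 arccos(1 − 2y/D) = 4.257 rad. Then A = (D²/8)(θ − sin θ) = 2.682 m² and P = Dθ/2 = 4.343 m.
Hydraulic radius R = A/P = 2.682/4.343 = 0.6176 m.
Manning's equation: Q = (1/n) A R^(2/3) S^(1/2) = (1/0.016) × 2.682 × 0.6176^(2/3) × 0.0007402^(1/2) = 3.31 m³/s.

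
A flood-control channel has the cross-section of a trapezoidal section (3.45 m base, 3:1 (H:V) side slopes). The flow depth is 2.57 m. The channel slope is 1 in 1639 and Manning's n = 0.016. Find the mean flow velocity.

With bottom width b = 3.45 m and side slope z = 3: A = (b + zy)y = (3.45 + 3×2.57)×2.57 = 28.68 m²; P = b + 2y√(1+z²) = 3.45 + 2×2.57×3.162 = 19.7 m.
Hydraulic radius R = A/P = 28.68/19.7 = 1.456 m.
From Manning's equation, V = (1/n) R^(2/3) S^(1/2) = (1/0.016) × 1.456^(2/3) × 0.0006101^(1/2) = 1.98 m/s.

V = 1.98 m/s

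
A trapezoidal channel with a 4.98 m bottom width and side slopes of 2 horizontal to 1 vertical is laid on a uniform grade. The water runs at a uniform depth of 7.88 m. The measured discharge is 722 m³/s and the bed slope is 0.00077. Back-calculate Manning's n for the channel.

n = 0.016

With bottom width b = 4.98 m and side slope z = 2: A = (b + zy)y = (4.98 + 2×7.88)×7.88 = 163.4 m²; P = b + 2y√(1+z²) = 4.98 + 2×7.88×2.236 = 40.22 m.
Hydraulic radius R = A/P = 163.4/40.22 = 4.063 m.
Rearranging Manning's equation: n = (1/Q) A R^(2/3) S^(1/2) = (1/722) × 163.4 × 4.063^(2/3) × √0.00077 = 0.016.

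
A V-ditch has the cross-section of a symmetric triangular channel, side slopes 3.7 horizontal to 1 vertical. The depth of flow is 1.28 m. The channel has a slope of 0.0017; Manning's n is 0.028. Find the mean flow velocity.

For a triangular section with side slope z = 3.7: A = zy² = 3.7×1.28² = 6.062 m²; P = 2y√(1+z²) = 2×1.28×3.833 = 9.812 m.
Hydraulic radius R = A/P = 6.062/9.812 = 0.6178 m.
From Manning's equation, V = (1/n) R^(2/3) S^(1/2) = (1/0.028) × 0.6178^(2/3) × 0.0017^(1/2) = 1.07 m/s.

V = 1.07 m/s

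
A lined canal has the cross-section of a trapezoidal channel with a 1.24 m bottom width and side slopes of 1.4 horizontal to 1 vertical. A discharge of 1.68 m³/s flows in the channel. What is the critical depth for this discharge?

At critical depth, Q² T / (g A³) = 1, i.e. A³/T = Q²/g = 1.68²/9.81 = 0.2877.
Trying y = 0.334 m: A³/T = 0.08529 — low.
Trying y = 0.55 m: A³/T = 0.486 — high.
Trying y = 0.475 m: A³/T = 0.2883 — matches.

y_c = 0.475 m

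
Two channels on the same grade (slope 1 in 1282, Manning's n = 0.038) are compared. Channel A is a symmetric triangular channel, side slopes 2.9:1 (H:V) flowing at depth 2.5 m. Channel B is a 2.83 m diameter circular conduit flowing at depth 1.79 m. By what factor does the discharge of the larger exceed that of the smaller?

5.58

Channel A: For a triangular section with side slope z = 2.9: A = zy² = 2.9×2.5² = 18.12 m²; P = 2y√(1+z²) = 2×2.5×3.068 = 15.34 m. Hydraulic radius R = A/P = 18.12/15.34 = 1.182 m. Q_A = (1/0.038)·18.12·1.182^(2/3)·√0.00078 = 14.89 m³/s.
Channel B: For a circular section of diameter D = 2.83 m at depth y = 1.79 m, the central angle is θ = 2 arccos(1 − 2y/D) = 3.678 rad. Then A = (D²/8)(θ − sin θ) = 4.194 m² and P = Dθ/2 = 5.204 m. Hydraulic radius R = A/P = 4.194/5.204 = 0.8058 m. Q_B = (1/0.038)·4.194·0.8058^(2/3)·√0.00078 = 2.669 m³/s.
The larger discharge is 14.89 m³/s and the smaller is 2.669 m³/s; the ratio is 5.58.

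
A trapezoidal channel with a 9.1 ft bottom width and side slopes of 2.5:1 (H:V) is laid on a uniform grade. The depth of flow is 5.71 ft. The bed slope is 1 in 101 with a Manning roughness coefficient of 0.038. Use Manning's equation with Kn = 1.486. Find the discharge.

Q = 1160 ft³/s

With bottom width b = 9.1 ft and side slope z = 2.5: A = (b + zy)y = (9.1 + 2.5×5.71)×5.71 = 133.5 ft²; P = b + 2y√(1+z²) = 9.1 + 2×5.71×2.693 = 39.85 ft.
Hydraulic radius R = A/P = 133.5/39.85 = 3.349 ft.
Manning's equation: Q = (1.486/n) A R^(2/3) S^(1/2) = (1.486/0.038) × 133.5 × 3.349^(2/3) × 0.009901^(1/2) = 1160 ft³/s.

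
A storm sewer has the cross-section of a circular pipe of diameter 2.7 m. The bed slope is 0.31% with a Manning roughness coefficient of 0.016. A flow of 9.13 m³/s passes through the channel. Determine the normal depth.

y_n = 1.5 m

Manning's equation rearranged: A R^(2/3) = nQ / (1·√S) = 0.016 × 9.13 / (√0.0031) = 2.624.
Trying y = 1.79 m: A R^(2/3) = 3.427 — over.
Trying y = 1.31 m: A R^(2/3) = 2.093 — short.
Trying y = 1.5 m: A R^(2/3) = 2.623 — ≈ 2.624.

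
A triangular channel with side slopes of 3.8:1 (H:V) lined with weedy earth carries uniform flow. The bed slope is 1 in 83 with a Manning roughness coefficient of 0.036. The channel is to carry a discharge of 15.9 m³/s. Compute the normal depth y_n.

y_n = 1.35 m

Manning's equation rearranged: A R^(2/3) = nQ / (1·√S) = 0.036 × 15.9 / (√0.01205) = 5.215.
Try y = 0.926 m: A R^(2/3) = 1.907 — low.
Try y = 1.51 m: A R^(2/3) = 7.025 — high.
Try y = 1.35 m: A R^(2/3) = 5.211 — ≈ 5.215.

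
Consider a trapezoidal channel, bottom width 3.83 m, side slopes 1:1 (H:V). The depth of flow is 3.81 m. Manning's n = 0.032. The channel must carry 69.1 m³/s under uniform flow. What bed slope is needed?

With bottom width b = 3.83 m and side slope z = 1: A = (b + zy)y = (3.83 + 1×3.81)×3.81 = 29.11 m²; P = b + 2y√(1+z²) = 3.83 + 2×3.81×1.414 = 14.61 m.
Hydraulic radius R = A/P = 29.11/14.61 = 1.993 m.
From Manning's equation, S = [nQ / (1 A R^(2/3))]² = [0.032 × 69.1 / (1 × 29.11 × 1.993^(2/3))]² = 0.0023.

S = 0.0023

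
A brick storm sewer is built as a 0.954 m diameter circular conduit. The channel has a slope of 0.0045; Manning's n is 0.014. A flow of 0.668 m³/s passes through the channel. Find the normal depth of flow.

y_n = 0.481 m

Manning's equation rearranged: A R^(2/3) = nQ / (1·√S) = 0.014 × 0.668 / (√0.0045) = 0.1394.
At y = 0.536 m: A R^(2/3) = 0.1666 — over.
At y = 0.379 m: A R^(2/3) = 0.09149 — short.
At y = 0.481 m: A R^(2/3) = 0.1394 — close enough.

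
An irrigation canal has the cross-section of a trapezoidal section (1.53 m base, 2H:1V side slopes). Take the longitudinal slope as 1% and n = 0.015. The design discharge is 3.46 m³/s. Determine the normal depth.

y_n = 0.459 m

Manning's equation rearranged: A R^(2/3) = nQ / (1·√S) = 0.015 × 3.46 / (√0.01) = 0.519.
At y = 0.353 m: A R^(2/3) = 0.3165 — low.
At y = 0.459 m: A R^(2/3) = 0.5187 — close enough.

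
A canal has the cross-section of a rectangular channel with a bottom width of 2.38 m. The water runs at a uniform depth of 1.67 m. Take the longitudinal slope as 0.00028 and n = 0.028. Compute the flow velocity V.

Flow area A = b·y = 2.38 × 1.67 = 3.975 m². Wetted perimeter P = b + 2y = 2.38 + 2×1.67 = 5.72 m.
Hydraulic radius R = A/P = 3.975/5.72 = 0.6949 m.
From Manning's equation, V = (1/n) R^(2/3) S^(1/2) = (1/0.028) × 0.6949^(2/3) × 0.00028^(1/2) = 0.469 m/s.

V = 0.469 m/s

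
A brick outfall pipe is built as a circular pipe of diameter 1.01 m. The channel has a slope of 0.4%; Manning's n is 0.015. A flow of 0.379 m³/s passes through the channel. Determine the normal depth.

Manning's equation rearranged: A R^(2/3) = nQ / (1·√S) = 0.015 × 0.379 / (√0.004) = 0.08989.
At y = 0.464 m: A R^(2/3) = 0.1383 — over.
At y = 0.366 m: A R^(2/3) = 0.08984 — close enough.

y_n = 0.366 m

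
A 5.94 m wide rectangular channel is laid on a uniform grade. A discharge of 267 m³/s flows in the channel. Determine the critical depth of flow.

For a rectangular channel, critical depth y_c = (q²/g)^(1/3) where q = Q/b = 267/5.94 = 44.95 m²/s.
So y_c = (44.95²/9.81)^(1/3) = 5.91 m.

y_c = 5.91 m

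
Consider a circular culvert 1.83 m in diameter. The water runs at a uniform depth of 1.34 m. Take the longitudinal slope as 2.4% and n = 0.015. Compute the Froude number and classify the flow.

supercritical

For a circular section of diameter D = 1.83 m at depth y = 1.34 m, the central angle is θ = 2 arccos(1 − 2y/D) = 4.108 rad. Then A = (D²/8)(θ − sin θ) = 2.064 m² and P = Dθ/2 = 3.759 m.
Hydraulic radius R = A/P = 2.064/3.759 = 0.5491 m.
V = (1/n) R^(2/3) √S = (1/0.015) × 0.5491^(2/3) × √0.024 = 6.926 m/s. Hydraulic depth D_h = A/T = 2.064/1.621 = 1.274 m.
Froude number Fr = V/√(g·D_h) = 6.926/√(9.81×1.274) = 1.96, which is greater than 1, so the flow is supercritical.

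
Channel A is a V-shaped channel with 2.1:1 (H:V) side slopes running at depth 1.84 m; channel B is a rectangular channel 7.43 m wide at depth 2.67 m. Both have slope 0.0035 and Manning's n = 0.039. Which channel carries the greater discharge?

channel B

Channel A: For a triangular section with side slope z = 2.1: A = zy² = 2.1×1.84² = 7.11 m²; P = 2y√(1+z²) = 2×1.84×2.326 = 8.559 m. Hydraulic radius R = A/P = 7.11/8.559 = 0.8306 m. Q_A = (1/0.039)·7.11·0.8306^(2/3)·√0.0035 = 9.53 m³/s.
Channel B: Flow area A = b·y = 7.43 × 2.67 = 19.84 m². Wetted perimeter P = b + 2y = 7.43 + 2×2.67 = 12.77 m. Hydraulic radius R = A/P = 19.84/12.77 = 1.553 m. Q_B = (1/0.039)·19.84·1.553^(2/3)·√0.0035 = 40.37 m³/s.
Q_A = 9.53 m³/s vs Q_B = 40.37 m³/s, so channel B carries more.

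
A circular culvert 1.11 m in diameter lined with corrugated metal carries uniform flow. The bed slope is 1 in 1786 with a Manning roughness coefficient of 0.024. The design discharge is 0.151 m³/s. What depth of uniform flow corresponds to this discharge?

y_n = 0.469 m

Manning's equation rearranged: A R^(2/3) = nQ / (1·√S) = 0.024 × 0.151 / (√0.0005599) = 0.1532.
At y = 0.377 m: A R^(2/3) = 0.1023 — short.
At y = 0.566 m: A R^(2/3) = 0.2128 — over.
At y = 0.469 m: A R^(2/3) = 0.1532 — ≈ 0.1532.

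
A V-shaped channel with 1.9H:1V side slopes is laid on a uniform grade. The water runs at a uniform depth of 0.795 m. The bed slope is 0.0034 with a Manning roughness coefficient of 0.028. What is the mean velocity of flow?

For a triangular section with side slope z = 1.9: A = zy² = 1.9×0.795² = 1.201 m²; P = 2y√(1+z²) = 2×0.795×2.147 = 3.414 m.
Hydraulic radius R = A/P = 1.201/3.414 = 0.3518 m.
From Manning's equation, V = (1/n) R^(2/3) S^(1/2) = (1/0.028) × 0.3518^(2/3) × 0.0034^(1/2) = 1.04 m/s.

V = 1.04 m/s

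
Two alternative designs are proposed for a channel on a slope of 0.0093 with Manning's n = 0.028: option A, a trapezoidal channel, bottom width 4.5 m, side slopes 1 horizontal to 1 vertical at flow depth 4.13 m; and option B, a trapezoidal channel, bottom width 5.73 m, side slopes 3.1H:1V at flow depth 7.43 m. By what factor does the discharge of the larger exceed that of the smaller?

Channel A: With bottom width b = 4.5 m and side slope z = 1: A = (b + zy)y = (4.5 + 1×4.13)×4.13 = 35.64 m²; P = b + 2y√(1+z²) = 4.5 + 2×4.13×1.414 = 16.18 m. Hydraulic radius R = A/P = 35.64/16.18 = 2.203 m. Q_A = (1/0.028)·35.64·2.203^(2/3)·√0.0093 = 207.8 m³/s.
Channel B: With bottom width b = 5.73 m and side slope z = 3.1: A = (b + zy)y = (5.73 + 3.1×7.43)×7.43 = 213.7 m²; P = b + 2y√(1+z²) = 5.73 + 2×7.43×3.257 = 54.13 m. Hydraulic radius R = A/P = 213.7/54.13 = 3.948 m. Q_B = (1/0.028)·213.7·3.948^(2/3)·√0.0093 = 1839 m³/s.
The larger discharge is 1839 m³/s and the smaller is 207.8 m³/s; the ratio is 8.85.

8.85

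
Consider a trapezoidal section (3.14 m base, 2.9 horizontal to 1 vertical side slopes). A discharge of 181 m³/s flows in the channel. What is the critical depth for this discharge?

y_c = 3.31 m

At critical depth, Q² T / (g A³) = 1, i.e. A³/T = Q²/g = 181²/9.81 = 3340.
Trying y = 2.88 m: A³/T = 1827 — too small.
Trying y = 3.31 m: A³/T = 3356 — close enough.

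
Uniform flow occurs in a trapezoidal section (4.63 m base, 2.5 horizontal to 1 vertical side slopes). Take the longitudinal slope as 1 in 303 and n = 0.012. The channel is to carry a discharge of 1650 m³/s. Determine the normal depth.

y_n = 6.81 m

Manning's equation rearranged: A R^(2/3) = nQ / (1·√S) = 0.012 × 1650 / (√0.0033) = 344.7.
Trying y = 8.13 m: A R^(2/3) = 527.4 — high.
Trying y = 5.58 m: A R^(2/3) = 215.2 — low.
Trying y = 6.81 m: A R^(2/3) = 344.5 — matches.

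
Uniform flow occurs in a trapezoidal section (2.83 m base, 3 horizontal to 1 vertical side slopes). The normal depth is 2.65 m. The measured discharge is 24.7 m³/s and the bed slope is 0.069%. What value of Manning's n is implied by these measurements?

n = 0.0391

With bottom width b = 2.83 m and side slope z = 3: A = (b + zy)y = (2.83 + 3×2.65)×2.65 = 28.57 m²; P = b + 2y√(1+z²) = 2.83 + 2×2.65×3.162 = 19.59 m.
Hydraulic radius R = A/P = 28.57/19.59 = 1.458 m.
Rearranging Manning's equation: n = (1/Q) A R^(2/3) S^(1/2) = (1/24.7) × 28.57 × 1.458^(2/3) × √0.00069 = 0.0391.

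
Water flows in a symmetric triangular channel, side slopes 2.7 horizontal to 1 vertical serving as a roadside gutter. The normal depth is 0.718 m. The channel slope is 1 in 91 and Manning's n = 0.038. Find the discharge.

For a triangular section with side slope z = 2.7: A = zy² = 2.7×0.718² = 1.392 m²; P = 2y√(1+z²) = 2×0.718×2.879 = 4.135 m.
Hydraulic radius R = A/P = 1.392/4.135 = 0.3367 m.
Manning's equation: Q = (1/n) A R^(2/3) S^(1/2) = (1/0.038) × 1.392 × 0.3367^(2/3) × 0.01099^(1/2) = 1.86 m³/s.

Q = 1.86 m³/s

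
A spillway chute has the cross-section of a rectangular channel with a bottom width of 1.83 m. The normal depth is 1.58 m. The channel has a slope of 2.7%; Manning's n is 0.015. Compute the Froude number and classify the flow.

supercritical

Flow area A = b·y = 1.83 × 1.58 = 2.891 m². Wetted perimeter P = b + 2y = 1.83 + 2×1.58 = 4.99 m.
Hydraulic radius R = A/P = 2.891/4.99 = 0.5794 m.
V = (1/n) R^(2/3) √S = (1/0.015) × 0.5794^(2/3) × √0.027 = 7.614 m/s. Hydraulic depth D_h = A/T = 2.891/1.83 = 1.58 m.
Froude number Fr = V/√(g·D_h) = 7.614/√(9.81×1.58) = 1.93, which is greater than 1, so the flow is supercritical.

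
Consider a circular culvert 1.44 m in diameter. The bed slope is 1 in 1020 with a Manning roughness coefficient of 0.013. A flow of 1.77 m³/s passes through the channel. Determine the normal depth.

y_n = 1.06 m

Manning's equation rearranged: A R^(2/3) = nQ / (1·√S) = 0.013 × 1.77 / (√0.0009804) = 0.7349.
At y = 0.866 m: A R^(2/3) = 0.5557 — too small.
At y = 1.22 m: A R^(2/3) = 0.8472 — too large.
At y = 1.06 m: A R^(2/3) = 0.7351 — ≈ 0.7349.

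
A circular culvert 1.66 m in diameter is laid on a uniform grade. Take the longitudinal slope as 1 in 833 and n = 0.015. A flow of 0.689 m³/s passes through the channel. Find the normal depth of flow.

y_n = 0.563 m

Manning's equation rearranged: A R^(2/3) = nQ / (1·√S) = 0.015 × 0.689 / (√0.0012) = 0.2983.
At y = 0.401 m: A R^(2/3) = 0.1541 — too small.
At y = 0.616 m: A R^(2/3) = 0.3533 — too large.
At y = 0.563 m: A R^(2/3) = 0.2983 — close enough.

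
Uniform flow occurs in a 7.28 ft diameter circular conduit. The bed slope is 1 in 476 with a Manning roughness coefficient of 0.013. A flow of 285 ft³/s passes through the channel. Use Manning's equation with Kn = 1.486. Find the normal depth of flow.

y_n = 5.28 ft

Manning's equation rearranged: A R^(2/3) = nQ / (1.486·√S) = 0.013 × 285 / (1.486 × √0.002101) = 54.4.
Try y = 6.72 ft: A R^(2/3) = 66.64 — over.
Try y = 4.45 ft: A R^(2/3) = 42.88 — short.
Try y = 5.28 ft: A R^(2/3) = 54.35 — matches.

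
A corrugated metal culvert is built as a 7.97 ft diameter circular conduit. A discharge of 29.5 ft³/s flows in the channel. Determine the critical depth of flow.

At critical depth, Q² T / (g A³) = 1, i.e. A³/T = Q²/g = 29.5²/32.2 = 27.03.
Try y = 1.64 ft: A³/T = 62.83 — high.
Try y = 1 ft: A³/T = 8.978 — low.
Try y = 1.32 ft: A³/T = 26.81 — close enough.

y_c = 1.32 ft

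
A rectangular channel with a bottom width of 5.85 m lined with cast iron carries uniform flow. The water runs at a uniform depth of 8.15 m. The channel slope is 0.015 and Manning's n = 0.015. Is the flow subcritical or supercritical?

supercritical

Flow area A = b·y = 5.85 × 8.15 = 47.68 m². Wetted perimeter P = b + 2y = 5.85 + 2×8.15 = 22.15 m.
Hydraulic radius R = A/P = 47.68/22.15 = 2.152 m.
V = (1/n) R^(2/3) √S = (1/0.015) × 2.152^(2/3) × √0.015 = 13.61 m/s. Hydraulic depth D_h = A/T = 47.68/5.85 = 8.15 m.
Froude number Fr = V/√(g·D_h) = 13.61/√(9.81×8.15) = 1.52, which is greater than 1, so the flow is supercritical.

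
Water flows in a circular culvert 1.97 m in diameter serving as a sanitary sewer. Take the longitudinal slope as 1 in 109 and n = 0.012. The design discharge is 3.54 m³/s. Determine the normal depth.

y_n = 0.647 m

Manning's equation rearranged: A R^(2/3) = nQ / (1·√S) = 0.012 × 3.54 / (√0.009174) = 0.4435.
At y = 0.548 m: A R^(2/3) = 0.3214 — too small.
At y = 0.814 m: A R^(2/3) = 0.6796 — too large.
At y = 0.647 m: A R^(2/3) = 0.443 — matches.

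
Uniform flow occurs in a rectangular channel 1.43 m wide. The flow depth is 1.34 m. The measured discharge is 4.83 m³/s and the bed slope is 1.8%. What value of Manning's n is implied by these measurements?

n = 0.032

Flow area A = b·y = 1.43 × 1.34 = 1.916 m². Wetted perimeter P = b + 2y = 1.43 + 2×1.34 = 4.11 m.
Hydraulic radius R = A/P = 1.916/4.11 = 0.4662 m.
Rearranging Manning's equation: n = (1/Q) A R^(2/3) S^(1/2) = (1/4.83) × 1.916 × 0.4662^(2/3) × √0.018 = 0.032.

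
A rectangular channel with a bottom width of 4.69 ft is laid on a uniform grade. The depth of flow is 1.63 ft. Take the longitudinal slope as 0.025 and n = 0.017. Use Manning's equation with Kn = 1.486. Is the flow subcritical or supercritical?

Flow area A = b·y = 4.69 × 1.63 = 7.645 ft². Wetted perimeter P = b + 2y = 4.69 + 2×1.63 = 7.95 ft.
Hydraulic radius R = A/P = 7.645/7.95 = 0.9616 ft.
V = (1.486/n) R^(2/3) √S = (1.486/0.017) × 0.9616^(2/3) × √0.025 = 13.46 ft/s. Hydraulic depth D_h = A/T = 7.645/4.69 = 1.63 ft.
Froude number Fr = V/√(g·D_h) = 13.46/√(32.2×1.63) = 1.86, which is greater than 1, so the flow is supercritical.

supercritical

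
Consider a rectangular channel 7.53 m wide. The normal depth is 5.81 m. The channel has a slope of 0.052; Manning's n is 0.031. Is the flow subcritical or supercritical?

supercritical

Flow area A = b·y = 7.53 × 5.81 = 43.75 m². Wetted perimeter P = b + 2y = 7.53 + 2×5.81 = 19.15 m.
Hydraulic radius R = A/P = 43.75/19.15 = 2.285 m.
V = (1/n) R^(2/3) √S = (1/0.031) × 2.285^(2/3) × √0.052 = 12.76 m/s. Hydraulic depth D_h = A/T = 43.75/7.53 = 5.81 m.
Froude number Fr = V/√(g·D_h) = 12.76/√(9.81×5.81) = 1.69, which is greater than 1, so the flow is supercritical.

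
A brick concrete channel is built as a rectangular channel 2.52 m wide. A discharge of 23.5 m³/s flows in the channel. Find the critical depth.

y_c = 2.07 m

For a rectangular channel, critical depth y_c = (q²/g)^(1/3) where q = Q/b = 23.5/2.52 = 9.325 m²/s.
So y_c = (9.325²/9.81)^(1/3) = 2.07 m.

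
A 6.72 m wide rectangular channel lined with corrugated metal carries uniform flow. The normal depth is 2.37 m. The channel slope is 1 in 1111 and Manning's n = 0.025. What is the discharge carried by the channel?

Q = 23.8 m³/s

Flow area A = b·y = 6.72 × 2.37 = 15.93 m². Wetted perimeter P = b + 2y = 6.72 + 2×2.37 = 11.46 m.
Hydraulic radius R = A/P = 15.93/11.46 = 1.39 m.
Manning's equation: Q = (1/n) A R^(2/3) S^(1/2) = (1/0.025) × 15.93 × 1.39^(2/3) × 0.0009001^(1/2) = 23.8 m³/s.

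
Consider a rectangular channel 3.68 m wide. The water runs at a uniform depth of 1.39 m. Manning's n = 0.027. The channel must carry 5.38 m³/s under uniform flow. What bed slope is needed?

S = 0.0011

Flow area A = b·y = 3.68 × 1.39 = 5.115 m². Wetted perimeter P = b + 2y = 3.68 + 2×1.39 = 6.46 m.
Hydraulic radius R = A/P = 5.115/6.46 = 0.7918 m.
From Manning's equation, S = [nQ / (1 A R^(2/3))]² = [0.027 × 5.38 / (1 × 5.115 × 0.7918^(2/3))]² = 0.0011.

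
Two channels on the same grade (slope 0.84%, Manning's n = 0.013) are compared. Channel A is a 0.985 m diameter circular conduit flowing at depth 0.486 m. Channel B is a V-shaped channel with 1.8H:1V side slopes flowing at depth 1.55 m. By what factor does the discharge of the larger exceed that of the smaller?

Channel A: For a circular section of diameter D = 0.985 m at depth y = 0.486 m, the central angle is θ = 2 arccos(1 − 2y/D) = 3.115 rad. Then A = (D²/8)(θ − sin θ) = 0.3746 m² and P = Dθ/2 = 1.534 m. Hydraulic radius R = A/P = 0.3746/1.534 = 0.2442 m. Q_A = (1/0.013)·0.3746·0.2442^(2/3)·√0.0084 = 1.032 m³/s.
Channel B: For a triangular section with side slope z = 1.8: A = zy² = 1.8×1.55² = 4.325 m²; P = 2y√(1+z²) = 2×1.55×2.059 = 6.383 m. Hydraulic radius R = A/P = 4.325/6.383 = 0.6775 m. Q_B = (1/0.013)·4.325·0.6775^(2/3)·√0.0084 = 23.52 m³/s.
The larger discharge is 23.52 m³/s and the smaller is 1.032 m³/s; the ratio is 22.8.

22.8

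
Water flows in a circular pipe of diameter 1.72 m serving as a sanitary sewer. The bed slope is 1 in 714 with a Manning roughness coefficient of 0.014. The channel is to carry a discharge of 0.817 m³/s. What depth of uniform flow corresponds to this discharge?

Manning's equation rearranged: A R^(2/3) = nQ / (1·√S) = 0.014 × 0.817 / (√0.001401) = 0.3056.
Trying y = 0.674 m: A R^(2/3) = 0.4296 — too large.
Trying y = 0.562 m: A R^(2/3) = 0.3055 — ≈ 0.3056.

y_n = 0.562 m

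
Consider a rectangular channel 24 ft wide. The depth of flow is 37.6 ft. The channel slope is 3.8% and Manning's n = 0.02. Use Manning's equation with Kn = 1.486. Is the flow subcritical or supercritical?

Flow area A = b·y = 24 × 37.6 = 902.4 ft². Wetted perimeter P = b + 2y = 24 + 2×37.6 = 99.2 ft.
Hydraulic radius R = A/P = 902.4/99.2 = 9.097 ft.
V = (1.486/n) R^(2/3) √S = (1.486/0.02) × 9.097^(2/3) × √0.038 = 63.12 ft/s. Hydraulic depth D_h = A/T = 902.4/24 = 37.6 ft.
Froude number Fr = V/√(g·D_h) = 63.12/√(32.2×37.6) = 1.81, which is greater than 1, so the flow is supercritical.

supercritical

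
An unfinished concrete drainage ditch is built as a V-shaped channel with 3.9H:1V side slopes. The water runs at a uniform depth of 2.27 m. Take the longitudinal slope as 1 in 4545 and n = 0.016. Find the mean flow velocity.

V = 0.988 m/s

For a triangular section with side slope z = 3.9: A = zy² = 3.9×2.27² = 20.1 m²; P = 2y√(1+z²) = 2×2.27×4.026 = 18.28 m.
Hydraulic radius R = A/P = 20.1/18.28 = 1.099 m.
From Manning's equation, V = (1/n) R^(2/3) S^(1/2) = (1/0.016) × 1.099^(2/3) × 0.00022^(1/2) = 0.988 m/s.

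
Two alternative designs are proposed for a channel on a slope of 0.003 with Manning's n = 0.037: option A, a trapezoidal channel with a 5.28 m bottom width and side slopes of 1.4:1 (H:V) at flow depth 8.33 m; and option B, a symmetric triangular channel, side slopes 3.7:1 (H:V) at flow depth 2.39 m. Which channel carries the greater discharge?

channel A

Channel A: With bottom width b = 5.28 m and side slope z = 1.4: A = (b + zy)y = (5.28 + 1.4×8.33)×8.33 = 141.1 m²; P = b + 2y√(1+z²) = 5.28 + 2×8.33×1.72 = 33.94 m. Hydraulic radius R = A/P = 141.1/33.94 = 4.158 m. Q_A = (1/0.037)·141.1·4.158^(2/3)·√0.003 = 540.2 m³/s.
Channel B: For a triangular section with side slope z = 3.7: A = zy² = 3.7×2.39² = 21.13 m²; P = 2y√(1+z²) = 2×2.39×3.833 = 18.32 m. Hydraulic radius R = A/P = 21.13/18.32 = 1.154 m. Q_B = (1/0.037)·21.13·1.154^(2/3)·√0.003 = 34.41 m³/s.
Q_A = 540.2 m³/s vs Q_B = 34.41 m³/s, so channel A carries more.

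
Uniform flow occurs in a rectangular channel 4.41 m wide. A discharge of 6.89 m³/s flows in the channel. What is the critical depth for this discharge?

y_c = 0.629 m

For a rectangular channel, critical depth y_c = (q²/g)^(1/3) where q = Q/b = 6.89/4.41 = 1.562 m²/s.
So y_c = (1.562²/9.81)^(1/3) = 0.629 m.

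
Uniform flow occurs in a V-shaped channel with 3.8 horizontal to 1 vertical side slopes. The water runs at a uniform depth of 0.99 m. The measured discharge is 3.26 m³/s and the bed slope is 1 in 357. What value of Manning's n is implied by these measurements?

n = 0.037

For a triangular section with side slope z = 3.8: A = zy² = 3.8×0.99² = 3.724 m²; P = 2y√(1+z²) = 2×0.99×3.929 = 7.78 m.
Hydraulic radius R = A/P = 3.724/7.78 = 0.4787 m.
Rearranging Manning's equation: n = (1/Q) A R^(2/3) S^(1/2) = (1/3.26) × 3.724 × 0.4787^(2/3) × √0.002801 = 0.037.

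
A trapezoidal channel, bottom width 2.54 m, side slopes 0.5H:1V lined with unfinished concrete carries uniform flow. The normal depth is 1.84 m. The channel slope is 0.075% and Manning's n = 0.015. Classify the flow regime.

subcritical

With bottom width b = 2.54 m and side slope z = 0.5: A = (b + zy)y = (2.54 + 0.5×1.84)×1.84 = 6.366 m²; P = b + 2y√(1+z²) = 2.54 + 2×1.84×1.118 = 6.654 m.
Hydraulic radius R = A/P = 6.366/6.654 = 0.9567 m.
V = (1/n) R^(2/3) √S = (1/0.015) × 0.9567^(2/3) × √0.00075 = 1.773 m/s. Hydraulic depth D_h = A/T = 6.366/4.38 = 1.454 m.
Froude number Fr = V/√(g·D_h) = 1.773/√(9.81×1.454) = 0.469, which is less than 1, so the flow is subcritical.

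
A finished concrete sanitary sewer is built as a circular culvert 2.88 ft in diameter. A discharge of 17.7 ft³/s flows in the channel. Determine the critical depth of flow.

y_c = 1.36 ft

At critical depth, Q² T / (g A³) = 1, i.e. A³/T = Q²/g = 17.7²/32.2 = 9.73.
Try y = 1.72 ft: A³/T = 23.66 — high.
Try y = 1.07 ft: A³/T = 3.844 — low.
Try y = 1.36 ft: A³/T = 9.645 — ≈ 9.73.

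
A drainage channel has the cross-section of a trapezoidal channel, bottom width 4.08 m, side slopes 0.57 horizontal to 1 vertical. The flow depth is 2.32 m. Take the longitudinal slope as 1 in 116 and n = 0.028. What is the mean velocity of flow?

With bottom width b = 4.08 m and side slope z = 0.57: A = (b + zy)y = (4.08 + 0.57×2.32)×2.32 = 12.53 m²; P = b + 2y√(1+z²) = 4.08 + 2×2.32×1.151 = 9.421 m.
Hydraulic radius R = A/P = 12.53/9.421 = 1.33 m.
From Manning's equation, V = (1/n) R^(2/3) S^(1/2) = (1/0.028) × 1.33^(2/3) × 0.008621^(1/2) = 4.01 m/s.

V = 4.01 m/s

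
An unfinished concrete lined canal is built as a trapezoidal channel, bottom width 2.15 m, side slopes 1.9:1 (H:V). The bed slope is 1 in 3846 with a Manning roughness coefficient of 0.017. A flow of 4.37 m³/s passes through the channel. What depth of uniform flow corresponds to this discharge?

y_n = 1.24 m

Manning's equation rearranged: A R^(2/3) = nQ / (1·√S) = 0.017 × 4.37 / (√0.00026) = 4.607.
At y = 1.43 m: A R^(2/3) = 6.193 — high.
At y = 1.1 m: A R^(2/3) = 3.601 — low.
At y = 1.24 m: A R^(2/3) = 4.602 — matches.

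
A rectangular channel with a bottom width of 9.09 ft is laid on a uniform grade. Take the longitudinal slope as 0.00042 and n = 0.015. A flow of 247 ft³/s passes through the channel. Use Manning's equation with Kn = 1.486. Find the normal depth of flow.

y_n = 6.85 ft

Manning's equation rearranged: A R^(2/3) = nQ / (1.486·√S) = 0.015 × 247 / (1.486 × √0.00042) = 121.7.
Trying y = 7.89 ft: A R^(2/3) = 145.3 — high.
Trying y = 5.61 ft: A R^(2/3) = 94.2 — low.
Trying y = 6.85 ft: A R^(2/3) = 121.7 — ≈ 121.7.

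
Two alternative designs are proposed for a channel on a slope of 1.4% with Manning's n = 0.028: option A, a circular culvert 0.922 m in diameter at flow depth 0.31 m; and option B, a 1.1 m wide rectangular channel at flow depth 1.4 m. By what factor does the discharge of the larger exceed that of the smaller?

Channel A: For a circular section of diameter D = 0.922 m at depth y = 0.31 m, the central angle is θ = 2 arccos(1 − 2y/D) = 2.474 rad. Then A = (D²/8)(θ − sin θ) = 0.1971 m² and P = Dθ/2 = 1.141 m. Hydraulic radius R = A/P = 0.1971/1.141 = 0.1728 m. Q_A = (1/0.028)·0.1971·0.1728^(2/3)·√0.014 = 0.2585 m³/s.
Channel B: Flow area A = b·y = 1.1 × 1.4 = 1.54 m². Wetted perimeter P = b + 2y = 1.1 + 2×1.4 = 3.9 m. Hydraulic radius R = A/P = 1.54/3.9 = 0.3949 m. Q_B = (1/0.028)·1.54·0.3949^(2/3)·√0.014 = 3.503 m³/s.
The larger discharge is 3.503 m³/s and the smaller is 0.2585 m³/s; the ratio is 13.6.

13.6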